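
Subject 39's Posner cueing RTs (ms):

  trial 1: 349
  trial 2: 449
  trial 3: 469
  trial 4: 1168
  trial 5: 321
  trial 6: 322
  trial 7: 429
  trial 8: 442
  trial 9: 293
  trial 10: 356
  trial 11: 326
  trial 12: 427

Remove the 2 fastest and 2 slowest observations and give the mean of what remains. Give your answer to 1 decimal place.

387.5 ms

Sorted: 293, 321, 322, 326, 349, 356, 427, 429, 442, 449, 469, 1168
Drop lowest 2 (293, 321) and highest 2 (469, 1168)
Remaining (n=8): Σ = 3100, mean = 3100/8 = 387.500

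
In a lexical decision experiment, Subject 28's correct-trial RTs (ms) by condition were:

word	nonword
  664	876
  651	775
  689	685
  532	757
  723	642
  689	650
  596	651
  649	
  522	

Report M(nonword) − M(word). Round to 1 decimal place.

M(word) = 5715/9 = 635.000
M(nonword) = 5036/7 = 719.429
Difference = 719.429 − 635.000 = 84.429 ms

84.4 ms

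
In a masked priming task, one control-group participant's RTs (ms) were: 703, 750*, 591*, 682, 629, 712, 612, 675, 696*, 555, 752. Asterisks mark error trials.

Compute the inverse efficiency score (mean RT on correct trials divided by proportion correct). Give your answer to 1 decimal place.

914.4 ms

Correct trials (n=8): 703, 682, 629, 712, 612, 675, 555, 752
Mean correct RT = 5320/8 = 665.0000 ms
Proportion correct = 8/11
IES = 665.0000 / (8/11) = 914.375 ms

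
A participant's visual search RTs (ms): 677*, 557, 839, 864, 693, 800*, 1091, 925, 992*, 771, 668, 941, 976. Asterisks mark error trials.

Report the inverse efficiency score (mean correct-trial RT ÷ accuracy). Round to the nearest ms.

Correct trials (n=10): 557, 839, 864, 693, 1091, 925, 771, 668, 941, 976
Mean correct RT = 8325/10 = 832.5000 ms
Proportion correct = 10/13
IES = 832.5000 / (10/13) = 1082.250 ms

1082 ms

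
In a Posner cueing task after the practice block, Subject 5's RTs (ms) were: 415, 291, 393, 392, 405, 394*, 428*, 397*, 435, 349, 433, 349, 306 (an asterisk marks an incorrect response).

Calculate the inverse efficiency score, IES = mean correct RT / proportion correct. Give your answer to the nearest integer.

Correct trials (n=10): 415, 291, 393, 392, 405, 435, 349, 433, 349, 306
Mean correct RT = 3768/10 = 376.8000 ms
Proportion correct = 10/13
IES = 376.8000 / (10/13) = 489.840 ms

490 ms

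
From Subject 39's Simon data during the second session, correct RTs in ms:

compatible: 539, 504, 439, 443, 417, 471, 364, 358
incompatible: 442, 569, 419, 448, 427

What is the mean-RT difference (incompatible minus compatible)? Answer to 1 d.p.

M(compatible) = 3535/8 = 441.875
M(incompatible) = 2305/5 = 461.000
Difference = 461.000 − 441.875 = 19.125 ms

19.1 ms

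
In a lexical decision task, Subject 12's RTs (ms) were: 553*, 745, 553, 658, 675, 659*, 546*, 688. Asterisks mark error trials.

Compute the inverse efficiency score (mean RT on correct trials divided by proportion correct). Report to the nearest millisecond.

Correct trials (n=5): 745, 553, 658, 675, 688
Mean correct RT = 3319/5 = 663.8000 ms
Proportion correct = 5/8
IES = 663.8000 / (5/8) = 1062.080 ms

1062 ms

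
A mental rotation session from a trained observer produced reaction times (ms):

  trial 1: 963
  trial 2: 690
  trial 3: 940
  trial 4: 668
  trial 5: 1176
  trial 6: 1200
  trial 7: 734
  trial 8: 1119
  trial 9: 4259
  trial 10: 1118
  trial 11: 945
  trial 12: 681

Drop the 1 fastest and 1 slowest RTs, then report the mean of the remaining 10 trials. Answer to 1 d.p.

956.6 ms

Sorted: 668, 681, 690, 734, 940, 945, 963, 1118, 1119, 1176, 1200, 4259
Drop lowest 1 (668) and highest 1 (4259)
Remaining (n=10): Σ = 9566, mean = 9566/10 = 956.600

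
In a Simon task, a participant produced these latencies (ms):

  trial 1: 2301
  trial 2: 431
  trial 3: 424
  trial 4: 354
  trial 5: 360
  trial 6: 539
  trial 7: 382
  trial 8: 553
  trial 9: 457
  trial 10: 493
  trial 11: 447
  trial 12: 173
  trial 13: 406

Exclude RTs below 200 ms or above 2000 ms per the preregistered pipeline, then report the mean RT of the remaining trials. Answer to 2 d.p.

440.55 ms

Excluded: 173, 2301
Retained (n=11): Σ = 4846
Mean = 4846/11 = 440.5455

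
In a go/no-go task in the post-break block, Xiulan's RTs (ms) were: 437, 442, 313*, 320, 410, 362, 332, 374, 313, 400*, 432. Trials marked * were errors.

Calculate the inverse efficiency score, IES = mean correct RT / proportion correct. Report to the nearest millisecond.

465 ms

Correct trials (n=9): 437, 442, 320, 410, 362, 332, 374, 313, 432
Mean correct RT = 3422/9 = 380.2222 ms
Proportion correct = 9/11
IES = 380.2222 / (9/11) = 464.716 ms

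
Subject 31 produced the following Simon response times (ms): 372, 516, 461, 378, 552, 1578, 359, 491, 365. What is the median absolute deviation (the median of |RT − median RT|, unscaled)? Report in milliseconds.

Sorted: 359, 365, 372, 378, 461, 491, 516, 552, 1578 → median = 461
|x − 461|: 89, 55, 0, 83, 91, 1117, 102, 30, 96
Sorted deviations: 0, 30, 55, 83, 89, 91, 96, 102, 1117 → MAD = 89

89 ms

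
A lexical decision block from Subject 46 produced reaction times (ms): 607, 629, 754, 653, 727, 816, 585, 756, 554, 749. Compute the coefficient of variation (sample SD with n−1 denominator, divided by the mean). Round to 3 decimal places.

0.129

n = 10, Σ = 6830, M = 683.0000
Σ(x−M)² = 70188.000; s = √(70188.000/9) = 88.3101
CV = 88.3101 / 683.0000 = 0.12930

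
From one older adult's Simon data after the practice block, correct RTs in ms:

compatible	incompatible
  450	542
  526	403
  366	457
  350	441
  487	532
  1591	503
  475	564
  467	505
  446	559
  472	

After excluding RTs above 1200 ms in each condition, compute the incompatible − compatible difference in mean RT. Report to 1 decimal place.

compatible: exclude 1591
M(compatible) = 4039/9 = 448.778
M(incompatible) = 4506/9 = 500.667
Difference = 500.667 − 448.778 = 51.889 ms

51.9 ms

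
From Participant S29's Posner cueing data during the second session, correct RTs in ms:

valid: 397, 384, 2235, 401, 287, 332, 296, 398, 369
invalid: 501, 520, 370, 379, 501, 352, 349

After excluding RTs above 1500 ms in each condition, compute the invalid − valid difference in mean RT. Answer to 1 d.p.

valid: exclude 2235
M(valid) = 2864/8 = 358.000
M(invalid) = 2972/7 = 424.571
Difference = 424.571 − 358.000 = 66.571 ms

66.6 ms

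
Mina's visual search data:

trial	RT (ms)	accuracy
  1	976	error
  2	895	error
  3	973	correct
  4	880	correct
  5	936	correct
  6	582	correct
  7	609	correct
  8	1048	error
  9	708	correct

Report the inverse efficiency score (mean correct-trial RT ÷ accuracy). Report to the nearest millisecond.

1172 ms

Correct trials (n=6): 973, 880, 936, 582, 609, 708
Mean correct RT = 4688/6 = 781.3333 ms
Proportion correct = 6/9
IES = 781.3333 / (6/9) = 1172.000 ms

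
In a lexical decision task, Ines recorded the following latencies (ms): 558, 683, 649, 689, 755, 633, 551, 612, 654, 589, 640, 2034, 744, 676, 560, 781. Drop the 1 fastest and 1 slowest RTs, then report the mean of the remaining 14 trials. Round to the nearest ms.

Sorted: 551, 558, 560, 589, 612, 633, 640, 649, 654, 676, 683, 689, 744, 755, 781, 2034
Drop lowest 1 (551) and highest 1 (2034)
Remaining (n=14): Σ = 9223, mean = 9223/14 = 658.786

659 ms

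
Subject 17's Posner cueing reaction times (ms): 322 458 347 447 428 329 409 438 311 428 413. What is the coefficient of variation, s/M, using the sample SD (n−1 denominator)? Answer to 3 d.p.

n = 11, Σ = 4330, M = 393.6364
Σ(x−M)² = 30244.545; s = √(30244.545/10) = 54.9950
CV = 54.9950 / 393.6364 = 0.13971

0.140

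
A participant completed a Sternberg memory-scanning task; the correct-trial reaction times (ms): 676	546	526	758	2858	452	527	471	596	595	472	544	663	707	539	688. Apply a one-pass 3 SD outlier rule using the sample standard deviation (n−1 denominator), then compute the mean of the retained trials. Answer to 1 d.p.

n = 16, ΣRT = 11618, M = 726.125
Σ(x−M)² = 4973493.75; s = √(4973493.75/15) = 575.818
Cutoffs: 726.125 ± 3·575.818 → [-1001.3, 2453.6]
Outside: 2858 → excluded.
Retained (n=15): Σ = 8760, mean = 8760/15 = 584.000

584.0 ms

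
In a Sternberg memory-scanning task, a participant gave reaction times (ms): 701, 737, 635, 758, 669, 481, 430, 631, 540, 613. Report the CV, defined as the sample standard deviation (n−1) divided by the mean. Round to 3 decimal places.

0.173

n = 10, Σ = 6195, M = 619.5000
Σ(x−M)² = 103908.500; s = √(103908.500/9) = 107.4495
CV = 107.4495 / 619.5000 = 0.17345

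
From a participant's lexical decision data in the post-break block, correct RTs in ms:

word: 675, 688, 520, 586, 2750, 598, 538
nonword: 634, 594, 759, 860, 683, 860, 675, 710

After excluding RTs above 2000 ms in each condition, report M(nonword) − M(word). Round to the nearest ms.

word: exclude 2750
M(word) = 3605/6 = 600.833
M(nonword) = 5775/8 = 721.875
Difference = 721.875 − 600.833 = 121.042 ms

121 ms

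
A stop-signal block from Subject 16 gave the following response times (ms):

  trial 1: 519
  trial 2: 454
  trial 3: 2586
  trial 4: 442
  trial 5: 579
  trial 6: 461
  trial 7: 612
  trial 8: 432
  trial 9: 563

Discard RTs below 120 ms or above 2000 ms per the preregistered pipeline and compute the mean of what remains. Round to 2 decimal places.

507.75 ms

Excluded: 2586
Retained (n=8): Σ = 4062
Mean = 4062/8 = 507.7500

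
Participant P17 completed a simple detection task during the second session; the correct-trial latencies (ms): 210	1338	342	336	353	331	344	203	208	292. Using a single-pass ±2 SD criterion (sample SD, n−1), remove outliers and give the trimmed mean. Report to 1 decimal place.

n = 10, ΣRT = 3957, M = 395.700
Σ(x−M)² = 1020662.10; s = √(1020662.10/9) = 336.759
Cutoffs: 395.700 ± 2·336.759 → [-277.8, 1069.2]
Outside: 1338 → excluded.
Retained (n=9): Σ = 2619, mean = 2619/9 = 291.000

291.0 ms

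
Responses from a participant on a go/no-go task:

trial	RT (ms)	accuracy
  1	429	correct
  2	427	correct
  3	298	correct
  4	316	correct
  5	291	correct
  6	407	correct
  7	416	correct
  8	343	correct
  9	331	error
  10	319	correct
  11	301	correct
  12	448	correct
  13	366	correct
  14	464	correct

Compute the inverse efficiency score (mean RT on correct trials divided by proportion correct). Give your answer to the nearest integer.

Correct trials (n=13): 429, 427, 298, 316, 291, 407, 416, 343, 319, 301, 448, 366, 464
Mean correct RT = 4825/13 = 371.1538 ms
Proportion correct = 13/14
IES = 371.1538 / (13/14) = 399.704 ms

400 ms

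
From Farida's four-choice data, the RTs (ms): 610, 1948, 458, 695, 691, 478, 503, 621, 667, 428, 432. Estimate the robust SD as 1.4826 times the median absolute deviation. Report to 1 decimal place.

Sorted: 428, 432, 458, 478, 503, 610, 621, 667, 691, 695, 1948 → median = 610
|x − 610| sorted: 0, 11, 57, 81, 85, 107, 132, 152, 178, 182, 1338 → MAD = 107
Robust SD ≈ 1.4826 × 107 = 158.638

158.6 ms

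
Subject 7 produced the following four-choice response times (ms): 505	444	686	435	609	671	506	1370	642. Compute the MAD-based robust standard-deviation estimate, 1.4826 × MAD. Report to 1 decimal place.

152.7 ms

Sorted: 435, 444, 505, 506, 609, 642, 671, 686, 1370 → median = 609
|x − 609| sorted: 0, 33, 62, 77, 103, 104, 165, 174, 761 → MAD = 103
Robust SD ≈ 1.4826 × 103 = 152.708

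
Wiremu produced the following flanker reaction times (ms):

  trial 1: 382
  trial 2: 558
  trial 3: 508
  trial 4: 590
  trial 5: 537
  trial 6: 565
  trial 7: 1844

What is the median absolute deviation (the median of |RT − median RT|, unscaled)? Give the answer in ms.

32 ms

Sorted: 382, 508, 537, 558, 565, 590, 1844 → median = 558
|x − 558|: 176, 0, 50, 32, 21, 7, 1286
Sorted deviations: 0, 7, 21, 32, 50, 176, 1286 → MAD = 32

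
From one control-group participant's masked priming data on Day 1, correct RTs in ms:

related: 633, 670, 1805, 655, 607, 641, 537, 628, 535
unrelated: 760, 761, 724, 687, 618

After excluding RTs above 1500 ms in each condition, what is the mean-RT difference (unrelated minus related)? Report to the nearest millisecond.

related: exclude 1805
M(related) = 4906/8 = 613.250
M(unrelated) = 3550/5 = 710.000
Difference = 710.000 − 613.250 = 96.750 ms

97 ms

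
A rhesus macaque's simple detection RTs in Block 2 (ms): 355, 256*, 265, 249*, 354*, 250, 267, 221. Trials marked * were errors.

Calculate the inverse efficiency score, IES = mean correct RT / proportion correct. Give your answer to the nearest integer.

435 ms

Correct trials (n=5): 355, 265, 250, 267, 221
Mean correct RT = 1358/5 = 271.6000 ms
Proportion correct = 5/8
IES = 271.6000 / (5/8) = 434.560 ms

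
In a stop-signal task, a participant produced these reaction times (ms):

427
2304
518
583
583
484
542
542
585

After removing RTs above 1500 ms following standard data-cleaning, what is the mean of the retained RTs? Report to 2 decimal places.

Excluded: 2304
Retained (n=8): Σ = 4264
Mean = 4264/8 = 533.0000

533.00 ms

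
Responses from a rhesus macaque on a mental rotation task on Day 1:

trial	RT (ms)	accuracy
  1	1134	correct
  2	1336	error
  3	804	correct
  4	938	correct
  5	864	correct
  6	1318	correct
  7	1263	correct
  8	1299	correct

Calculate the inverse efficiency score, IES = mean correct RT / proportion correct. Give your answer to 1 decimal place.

Correct trials (n=7): 1134, 804, 938, 864, 1318, 1263, 1299
Mean correct RT = 7620/7 = 1088.5714 ms
Proportion correct = 7/8
IES = 1088.5714 / (7/8) = 1244.082 ms

1244.1 ms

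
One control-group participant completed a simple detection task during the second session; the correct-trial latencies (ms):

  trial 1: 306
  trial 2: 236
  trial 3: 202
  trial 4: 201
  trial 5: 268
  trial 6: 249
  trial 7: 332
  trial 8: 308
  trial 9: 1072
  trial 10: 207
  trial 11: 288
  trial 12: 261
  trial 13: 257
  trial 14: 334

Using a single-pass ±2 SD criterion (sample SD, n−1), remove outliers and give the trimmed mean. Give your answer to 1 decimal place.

n = 14, ΣRT = 4521, M = 322.929
Σ(x−M)² = 630192.93; s = √(630192.93/13) = 220.174
Cutoffs: 322.929 ± 2·220.174 → [-117.4, 763.3]
Outside: 1072 → excluded.
Retained (n=13): Σ = 3449, mean = 3449/13 = 265.308

265.3 ms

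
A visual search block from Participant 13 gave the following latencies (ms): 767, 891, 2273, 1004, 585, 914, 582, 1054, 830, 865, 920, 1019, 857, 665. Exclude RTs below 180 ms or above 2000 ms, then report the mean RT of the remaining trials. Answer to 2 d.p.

842.54 ms

Excluded: 2273
Retained (n=13): Σ = 10953
Mean = 10953/13 = 842.5385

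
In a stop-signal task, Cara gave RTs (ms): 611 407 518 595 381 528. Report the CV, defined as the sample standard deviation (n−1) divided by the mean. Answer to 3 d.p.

n = 6, Σ = 3040, M = 506.6667
Σ(x−M)² = 44997.333; s = √(44997.333/5) = 94.8655
CV = 94.8655 / 506.6667 = 0.18723

0.187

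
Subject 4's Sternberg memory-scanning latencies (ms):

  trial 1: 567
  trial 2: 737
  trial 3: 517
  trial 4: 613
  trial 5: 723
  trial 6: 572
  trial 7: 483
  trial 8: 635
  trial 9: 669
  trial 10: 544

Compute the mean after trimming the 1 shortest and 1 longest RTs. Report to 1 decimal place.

605.0 ms

Sorted: 483, 517, 544, 567, 572, 613, 635, 669, 723, 737
Drop lowest 1 (483) and highest 1 (737)
Remaining (n=8): Σ = 4840, mean = 4840/8 = 605.000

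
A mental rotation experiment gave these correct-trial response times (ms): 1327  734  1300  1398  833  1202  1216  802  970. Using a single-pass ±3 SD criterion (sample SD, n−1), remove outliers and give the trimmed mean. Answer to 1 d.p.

1086.9 ms

n = 9, ΣRT = 9782, M = 1086.889
Σ(x−M)² = 513594.89; s = √(513594.89/8) = 253.376
Cutoffs: 1086.889 ± 3·253.376 → [326.8, 1847.0]
No RTs fall outside the cutoffs; all 9 retained. Mean = 9782/9 = 1086.889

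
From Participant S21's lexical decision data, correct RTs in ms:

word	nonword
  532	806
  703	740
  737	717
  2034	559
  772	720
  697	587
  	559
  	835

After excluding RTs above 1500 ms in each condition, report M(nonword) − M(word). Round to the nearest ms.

word: exclude 2034
M(word) = 3441/5 = 688.200
M(nonword) = 5523/8 = 690.375
Difference = 690.375 − 688.200 = 2.175 ms

2 ms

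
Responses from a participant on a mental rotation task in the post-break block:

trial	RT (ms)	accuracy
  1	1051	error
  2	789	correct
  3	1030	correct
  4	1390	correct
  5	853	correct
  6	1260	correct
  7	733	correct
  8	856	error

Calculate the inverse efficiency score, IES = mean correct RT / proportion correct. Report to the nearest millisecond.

1346 ms

Correct trials (n=6): 789, 1030, 1390, 853, 1260, 733
Mean correct RT = 6055/6 = 1009.1667 ms
Proportion correct = 6/8
IES = 1009.1667 / (6/8) = 1345.556 ms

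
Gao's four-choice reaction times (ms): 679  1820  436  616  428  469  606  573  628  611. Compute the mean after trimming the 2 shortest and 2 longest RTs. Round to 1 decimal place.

Sorted: 428, 436, 469, 573, 606, 611, 616, 628, 679, 1820
Drop lowest 2 (428, 436) and highest 2 (679, 1820)
Remaining (n=6): Σ = 3503, mean = 3503/6 = 583.833

583.8 ms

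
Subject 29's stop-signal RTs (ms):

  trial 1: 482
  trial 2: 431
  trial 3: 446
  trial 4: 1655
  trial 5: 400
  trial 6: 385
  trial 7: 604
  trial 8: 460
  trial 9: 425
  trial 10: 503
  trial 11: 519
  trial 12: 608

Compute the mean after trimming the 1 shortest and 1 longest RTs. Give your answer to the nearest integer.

488 ms

Sorted: 385, 400, 425, 431, 446, 460, 482, 503, 519, 604, 608, 1655
Drop lowest 1 (385) and highest 1 (1655)
Remaining (n=10): Σ = 4878, mean = 4878/10 = 487.800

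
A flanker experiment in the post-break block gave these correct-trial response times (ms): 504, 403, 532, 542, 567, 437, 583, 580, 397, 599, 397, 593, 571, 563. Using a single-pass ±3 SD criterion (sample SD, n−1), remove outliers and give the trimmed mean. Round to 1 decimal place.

519.1 ms

n = 14, ΣRT = 7268, M = 519.143
Σ(x−M)² = 77507.71; s = √(77507.71/13) = 77.215
Cutoffs: 519.143 ± 3·77.215 → [287.5, 750.8]
No RTs fall outside the cutoffs; all 14 retained. Mean = 7268/14 = 519.143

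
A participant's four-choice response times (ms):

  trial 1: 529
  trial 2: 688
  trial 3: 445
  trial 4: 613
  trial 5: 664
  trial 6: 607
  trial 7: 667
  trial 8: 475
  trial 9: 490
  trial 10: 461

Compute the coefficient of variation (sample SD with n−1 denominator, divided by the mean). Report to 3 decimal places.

n = 10, Σ = 5639, M = 563.9000
Σ(x−M)² = 79626.900; s = √(79626.900/9) = 94.0608
CV = 94.0608 / 563.9000 = 0.16680

0.167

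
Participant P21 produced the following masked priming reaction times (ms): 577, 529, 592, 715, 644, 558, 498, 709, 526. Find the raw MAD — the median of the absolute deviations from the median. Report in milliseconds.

Sorted: 498, 526, 529, 558, 577, 592, 644, 709, 715 → median = 577
|x − 577|: 0, 48, 15, 138, 67, 19, 79, 132, 51
Sorted deviations: 0, 15, 19, 48, 51, 67, 79, 132, 138 → MAD = 51

51 ms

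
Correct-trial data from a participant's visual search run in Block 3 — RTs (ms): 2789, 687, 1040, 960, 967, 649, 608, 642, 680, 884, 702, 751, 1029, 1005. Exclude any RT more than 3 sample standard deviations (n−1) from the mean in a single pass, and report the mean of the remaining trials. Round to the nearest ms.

816 ms

n = 14, ΣRT = 13393, M = 956.643
Σ(x−M)² = 3949017.21; s = √(3949017.21/13) = 551.154
Cutoffs: 956.643 ± 3·551.154 → [-696.8, 2610.1]
Outside: 2789 → excluded.
Retained (n=13): Σ = 10604, mean = 10604/13 = 815.692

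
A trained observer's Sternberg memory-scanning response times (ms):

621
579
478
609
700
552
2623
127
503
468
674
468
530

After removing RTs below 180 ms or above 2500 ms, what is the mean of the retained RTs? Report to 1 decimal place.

Excluded: 127, 2623
Retained (n=11): Σ = 6182
Mean = 6182/11 = 562.0000

562.0 ms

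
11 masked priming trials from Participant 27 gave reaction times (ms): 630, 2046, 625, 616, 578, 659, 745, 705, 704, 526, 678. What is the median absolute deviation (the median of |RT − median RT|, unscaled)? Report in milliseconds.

Sorted: 526, 578, 616, 625, 630, 659, 678, 704, 705, 745, 2046 → median = 659
|x − 659|: 29, 1387, 34, 43, 81, 0, 86, 46, 45, 133, 19
Sorted deviations: 0, 19, 29, 34, 43, 45, 46, 81, 86, 133, 1387 → MAD = 45

45 ms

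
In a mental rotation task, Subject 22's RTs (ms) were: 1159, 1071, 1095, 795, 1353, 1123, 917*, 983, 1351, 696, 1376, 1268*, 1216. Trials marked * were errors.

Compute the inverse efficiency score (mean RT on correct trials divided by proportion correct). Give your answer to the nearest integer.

1313 ms

Correct trials (n=11): 1159, 1071, 1095, 795, 1353, 1123, 983, 1351, 696, 1376, 1216
Mean correct RT = 12218/11 = 1110.7273 ms
Proportion correct = 11/13
IES = 1110.7273 / (11/13) = 1312.678 ms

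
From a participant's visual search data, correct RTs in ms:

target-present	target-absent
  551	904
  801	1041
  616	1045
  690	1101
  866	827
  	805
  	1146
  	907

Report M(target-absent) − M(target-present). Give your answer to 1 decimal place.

M(target-present) = 3524/5 = 704.800
M(target-absent) = 7776/8 = 972.000
Difference = 972.000 − 704.800 = 267.200 ms

267.2 ms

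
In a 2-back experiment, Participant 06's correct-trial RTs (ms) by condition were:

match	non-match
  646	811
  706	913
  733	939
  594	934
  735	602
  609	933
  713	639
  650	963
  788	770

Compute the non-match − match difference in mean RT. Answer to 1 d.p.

147.8 ms

M(match) = 6174/9 = 686.000
M(non-match) = 7504/9 = 833.778
Difference = 833.778 − 686.000 = 147.778 ms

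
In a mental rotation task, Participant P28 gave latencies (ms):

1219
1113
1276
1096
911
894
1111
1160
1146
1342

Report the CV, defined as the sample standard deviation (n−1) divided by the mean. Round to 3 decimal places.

n = 10, Σ = 11268, M = 1126.8000
Σ(x−M)² = 180697.600; s = √(180697.600/9) = 141.6951
CV = 141.6951 / 1126.8000 = 0.12575

0.126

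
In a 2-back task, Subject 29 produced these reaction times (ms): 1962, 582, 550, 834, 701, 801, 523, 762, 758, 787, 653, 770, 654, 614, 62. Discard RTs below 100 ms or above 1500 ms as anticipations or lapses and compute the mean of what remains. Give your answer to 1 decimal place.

Excluded: 62, 1962
Retained (n=13): Σ = 8989
Mean = 8989/13 = 691.4615

691.5 ms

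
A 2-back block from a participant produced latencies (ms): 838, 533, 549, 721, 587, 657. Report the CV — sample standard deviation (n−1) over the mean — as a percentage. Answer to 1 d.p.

n = 6, Σ = 3885, M = 647.5000
Σ(x−M)² = 68255.500; s = √(68255.500/5) = 116.8379
CV = 116.8379 / 647.5000 = 0.18044 = 18.044%

18.0%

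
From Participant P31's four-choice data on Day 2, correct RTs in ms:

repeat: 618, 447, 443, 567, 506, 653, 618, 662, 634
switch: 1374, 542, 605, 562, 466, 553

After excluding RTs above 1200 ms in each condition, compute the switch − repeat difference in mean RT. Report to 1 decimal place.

-26.4 ms

switch: exclude 1374
M(repeat) = 5148/9 = 572.000
M(switch) = 2728/5 = 545.600
Difference = 545.600 − 572.000 = -26.400 ms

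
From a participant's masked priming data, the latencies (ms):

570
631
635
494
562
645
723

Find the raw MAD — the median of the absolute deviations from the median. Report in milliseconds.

Sorted: 494, 562, 570, 631, 635, 645, 723 → median = 631
|x − 631|: 61, 0, 4, 137, 69, 14, 92
Sorted deviations: 0, 4, 14, 61, 69, 92, 137 → MAD = 61

61 ms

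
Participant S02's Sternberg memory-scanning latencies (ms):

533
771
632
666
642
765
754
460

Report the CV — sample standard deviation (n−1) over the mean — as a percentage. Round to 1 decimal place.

n = 8, Σ = 5223, M = 652.8750
Σ(x−M)² = 89048.875; s = √(89048.875/7) = 112.7886
CV = 112.7886 / 652.8750 = 0.17276 = 17.276%

17.3%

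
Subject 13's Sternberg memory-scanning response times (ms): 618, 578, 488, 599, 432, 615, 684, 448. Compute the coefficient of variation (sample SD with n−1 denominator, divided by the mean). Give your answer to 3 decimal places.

n = 8, Σ = 4462, M = 557.7500
Σ(x−M)² = 57681.500; s = √(57681.500/7) = 90.7756
CV = 90.7756 / 557.7500 = 0.16275

0.163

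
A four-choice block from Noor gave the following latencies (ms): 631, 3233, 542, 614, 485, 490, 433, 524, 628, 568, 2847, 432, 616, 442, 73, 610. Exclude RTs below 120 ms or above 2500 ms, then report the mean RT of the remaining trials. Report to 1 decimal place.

Excluded: 73, 2847, 3233
Retained (n=13): Σ = 7015
Mean = 7015/13 = 539.6154

539.6 ms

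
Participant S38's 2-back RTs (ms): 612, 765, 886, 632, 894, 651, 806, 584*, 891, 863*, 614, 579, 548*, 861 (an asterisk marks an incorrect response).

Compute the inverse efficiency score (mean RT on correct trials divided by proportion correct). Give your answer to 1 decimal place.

947.7 ms

Correct trials (n=11): 612, 765, 886, 632, 894, 651, 806, 891, 614, 579, 861
Mean correct RT = 8191/11 = 744.6364 ms
Proportion correct = 11/14
IES = 744.6364 / (11/14) = 947.719 ms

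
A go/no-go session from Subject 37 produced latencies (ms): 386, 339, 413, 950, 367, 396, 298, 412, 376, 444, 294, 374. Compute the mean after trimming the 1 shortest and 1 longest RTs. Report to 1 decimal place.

380.5 ms

Sorted: 294, 298, 339, 367, 374, 376, 386, 396, 412, 413, 444, 950
Drop lowest 1 (294) and highest 1 (950)
Remaining (n=10): Σ = 3805, mean = 3805/10 = 380.500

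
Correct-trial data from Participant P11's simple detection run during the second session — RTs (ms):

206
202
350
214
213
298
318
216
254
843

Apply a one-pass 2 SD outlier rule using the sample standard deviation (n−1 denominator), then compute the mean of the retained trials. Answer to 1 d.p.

252.3 ms

n = 10, ΣRT = 3114, M = 311.400
Σ(x−M)² = 338954.40; s = √(338954.40/9) = 194.066
Cutoffs: 311.400 ± 2·194.066 → [-76.7, 699.5]
Outside: 843 → excluded.
Retained (n=9): Σ = 2271, mean = 2271/9 = 252.333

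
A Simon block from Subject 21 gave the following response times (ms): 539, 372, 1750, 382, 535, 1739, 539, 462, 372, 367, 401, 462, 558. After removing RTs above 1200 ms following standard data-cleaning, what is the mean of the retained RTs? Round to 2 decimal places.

453.55 ms

Excluded: 1739, 1750
Retained (n=11): Σ = 4989
Mean = 4989/11 = 453.5455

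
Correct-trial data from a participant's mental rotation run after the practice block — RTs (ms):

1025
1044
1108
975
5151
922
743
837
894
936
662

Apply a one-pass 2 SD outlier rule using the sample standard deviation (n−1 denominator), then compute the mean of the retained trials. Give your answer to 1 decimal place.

914.6 ms

n = 11, ΣRT = 14297, M = 1299.727
Σ(x−M)² = 16485728.18; s = √(16485728.18/10) = 1283.968
Cutoffs: 1299.727 ± 2·1283.968 → [-1268.2, 3867.7]
Outside: 5151 → excluded.
Retained (n=10): Σ = 9146, mean = 9146/10 = 914.600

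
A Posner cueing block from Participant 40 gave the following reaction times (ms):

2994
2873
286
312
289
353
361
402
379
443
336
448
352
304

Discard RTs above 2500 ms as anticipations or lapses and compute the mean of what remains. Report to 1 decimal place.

355.4 ms

Excluded: 2873, 2994
Retained (n=12): Σ = 4265
Mean = 4265/12 = 355.4167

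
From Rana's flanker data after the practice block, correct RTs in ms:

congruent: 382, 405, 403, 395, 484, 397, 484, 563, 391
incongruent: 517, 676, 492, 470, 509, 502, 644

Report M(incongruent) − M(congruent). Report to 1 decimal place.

110.5 ms

M(congruent) = 3904/9 = 433.778
M(incongruent) = 3810/7 = 544.286
Difference = 544.286 − 433.778 = 110.508 ms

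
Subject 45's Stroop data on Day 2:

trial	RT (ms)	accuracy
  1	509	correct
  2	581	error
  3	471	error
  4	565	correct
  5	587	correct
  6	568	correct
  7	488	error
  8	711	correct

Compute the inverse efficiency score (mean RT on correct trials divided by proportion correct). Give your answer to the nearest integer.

Correct trials (n=5): 509, 565, 587, 568, 711
Mean correct RT = 2940/5 = 588.0000 ms
Proportion correct = 5/8
IES = 588.0000 / (5/8) = 940.800 ms

941 ms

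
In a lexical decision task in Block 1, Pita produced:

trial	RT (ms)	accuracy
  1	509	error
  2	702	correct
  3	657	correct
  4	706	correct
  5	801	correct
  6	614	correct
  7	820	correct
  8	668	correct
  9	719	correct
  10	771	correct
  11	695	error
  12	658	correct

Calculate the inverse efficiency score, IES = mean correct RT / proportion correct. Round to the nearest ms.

Correct trials (n=10): 702, 657, 706, 801, 614, 820, 668, 719, 771, 658
Mean correct RT = 7116/10 = 711.6000 ms
Proportion correct = 10/12
IES = 711.6000 / (10/12) = 853.920 ms

854 ms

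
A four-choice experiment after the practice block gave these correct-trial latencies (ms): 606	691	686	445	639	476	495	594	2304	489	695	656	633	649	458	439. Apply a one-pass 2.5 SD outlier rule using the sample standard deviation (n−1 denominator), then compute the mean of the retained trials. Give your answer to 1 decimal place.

576.7 ms

n = 16, ΣRT = 10955, M = 684.688
Σ(x−M)² = 2930617.44; s = √(2930617.44/15) = 442.012
Cutoffs: 684.688 ± 2.5·442.012 → [-420.3, 1789.7]
Outside: 2304 → excluded.
Retained (n=15): Σ = 8651, mean = 8651/15 = 576.733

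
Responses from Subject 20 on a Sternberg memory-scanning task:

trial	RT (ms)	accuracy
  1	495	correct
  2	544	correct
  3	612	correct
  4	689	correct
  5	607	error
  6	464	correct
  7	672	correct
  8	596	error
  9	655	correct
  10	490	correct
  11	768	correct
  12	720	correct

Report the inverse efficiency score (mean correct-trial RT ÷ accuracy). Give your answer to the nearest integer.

Correct trials (n=10): 495, 544, 612, 689, 464, 672, 655, 490, 768, 720
Mean correct RT = 6109/10 = 610.9000 ms
Proportion correct = 10/12
IES = 610.9000 / (10/12) = 733.080 ms

733 ms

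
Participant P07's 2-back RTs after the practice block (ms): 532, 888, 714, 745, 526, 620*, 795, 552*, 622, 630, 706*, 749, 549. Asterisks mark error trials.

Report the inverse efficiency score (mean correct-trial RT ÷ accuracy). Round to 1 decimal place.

Correct trials (n=10): 532, 888, 714, 745, 526, 795, 622, 630, 749, 549
Mean correct RT = 6750/10 = 675.0000 ms
Proportion correct = 10/13
IES = 675.0000 / (10/13) = 877.500 ms

877.5 ms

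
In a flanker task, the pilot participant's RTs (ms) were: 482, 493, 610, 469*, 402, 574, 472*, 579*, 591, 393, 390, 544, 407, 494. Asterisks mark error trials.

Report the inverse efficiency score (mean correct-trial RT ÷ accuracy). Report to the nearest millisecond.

622 ms

Correct trials (n=11): 482, 493, 610, 402, 574, 591, 393, 390, 544, 407, 494
Mean correct RT = 5380/11 = 489.0909 ms
Proportion correct = 11/14
IES = 489.0909 / (11/14) = 622.479 ms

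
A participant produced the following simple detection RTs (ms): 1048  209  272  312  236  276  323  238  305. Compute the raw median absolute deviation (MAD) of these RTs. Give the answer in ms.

Sorted: 209, 236, 238, 272, 276, 305, 312, 323, 1048 → median = 276
|x − 276|: 772, 67, 4, 36, 40, 0, 47, 38, 29
Sorted deviations: 0, 4, 29, 36, 38, 40, 47, 67, 772 → MAD = 38

38 ms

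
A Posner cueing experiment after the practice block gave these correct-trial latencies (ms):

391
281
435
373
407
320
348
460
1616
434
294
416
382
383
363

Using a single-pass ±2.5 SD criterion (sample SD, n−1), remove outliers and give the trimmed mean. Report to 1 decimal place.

377.6 ms

n = 15, ΣRT = 6903, M = 460.200
Σ(x−M)² = 1467874.40; s = √(1467874.40/14) = 323.803
Cutoffs: 460.200 ± 2.5·323.803 → [-349.3, 1269.7]
Outside: 1616 → excluded.
Retained (n=14): Σ = 5287, mean = 5287/14 = 377.643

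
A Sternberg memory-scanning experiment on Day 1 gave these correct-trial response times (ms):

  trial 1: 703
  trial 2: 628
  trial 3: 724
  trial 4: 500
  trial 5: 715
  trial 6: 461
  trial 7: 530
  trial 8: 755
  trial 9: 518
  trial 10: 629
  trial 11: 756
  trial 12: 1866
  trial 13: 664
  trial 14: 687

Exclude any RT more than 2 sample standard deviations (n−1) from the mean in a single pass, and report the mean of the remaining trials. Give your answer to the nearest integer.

n = 14, ΣRT = 10136, M = 724.000
Σ(x−M)² = 1529298.00; s = √(1529298.00/13) = 342.984
Cutoffs: 724.000 ± 2·342.984 → [38.0, 1410.0]
Outside: 1866 → excluded.
Retained (n=13): Σ = 8270, mean = 8270/13 = 636.154

636 ms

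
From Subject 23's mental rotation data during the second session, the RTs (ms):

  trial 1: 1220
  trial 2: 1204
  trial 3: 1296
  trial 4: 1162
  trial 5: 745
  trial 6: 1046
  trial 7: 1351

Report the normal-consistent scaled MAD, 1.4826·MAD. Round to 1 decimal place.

136.4 ms

Sorted: 745, 1046, 1162, 1204, 1220, 1296, 1351 → median = 1204
|x − 1204| sorted: 0, 16, 42, 92, 147, 158, 459 → MAD = 92
Robust SD ≈ 1.4826 × 92 = 136.399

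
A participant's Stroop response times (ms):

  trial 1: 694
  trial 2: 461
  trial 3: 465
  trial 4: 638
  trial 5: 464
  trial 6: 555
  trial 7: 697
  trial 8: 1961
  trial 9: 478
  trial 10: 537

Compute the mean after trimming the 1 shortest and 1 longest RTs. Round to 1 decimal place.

Sorted: 461, 464, 465, 478, 537, 555, 638, 694, 697, 1961
Drop lowest 1 (461) and highest 1 (1961)
Remaining (n=8): Σ = 4528, mean = 4528/8 = 566.000

566.0 ms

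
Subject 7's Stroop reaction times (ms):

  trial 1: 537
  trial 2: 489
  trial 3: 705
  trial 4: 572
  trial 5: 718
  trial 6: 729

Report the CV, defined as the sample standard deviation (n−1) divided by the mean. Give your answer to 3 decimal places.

n = 6, Σ = 3750, M = 625.0000
Σ(x−M)² = 54914.000; s = √(54914.000/5) = 104.7989
CV = 104.7989 / 625.0000 = 0.16768

0.168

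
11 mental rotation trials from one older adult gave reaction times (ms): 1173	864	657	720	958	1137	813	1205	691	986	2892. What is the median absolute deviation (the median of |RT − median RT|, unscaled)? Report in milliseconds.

215 ms

Sorted: 657, 691, 720, 813, 864, 958, 986, 1137, 1173, 1205, 2892 → median = 958
|x − 958|: 215, 94, 301, 238, 0, 179, 145, 247, 267, 28, 1934
Sorted deviations: 0, 28, 94, 145, 179, 215, 238, 247, 267, 301, 1934 → MAD = 215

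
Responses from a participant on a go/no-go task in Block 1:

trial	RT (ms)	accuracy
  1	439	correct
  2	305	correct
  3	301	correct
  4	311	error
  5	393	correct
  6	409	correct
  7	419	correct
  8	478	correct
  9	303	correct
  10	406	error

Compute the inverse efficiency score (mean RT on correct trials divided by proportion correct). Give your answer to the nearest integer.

476 ms

Correct trials (n=8): 439, 305, 301, 393, 409, 419, 478, 303
Mean correct RT = 3047/8 = 380.8750 ms
Proportion correct = 8/10
IES = 380.8750 / (8/10) = 476.094 ms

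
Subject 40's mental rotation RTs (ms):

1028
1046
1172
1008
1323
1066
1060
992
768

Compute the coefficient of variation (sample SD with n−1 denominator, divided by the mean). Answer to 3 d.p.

n = 9, Σ = 9463, M = 1051.4444
Σ(x−M)² = 174902.222; s = √(174902.222/8) = 147.8607
CV = 147.8607 / 1051.4444 = 0.14063

0.141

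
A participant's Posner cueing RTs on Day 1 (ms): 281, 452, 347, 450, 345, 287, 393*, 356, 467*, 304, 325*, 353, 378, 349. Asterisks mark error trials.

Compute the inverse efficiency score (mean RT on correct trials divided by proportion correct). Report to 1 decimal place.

Correct trials (n=11): 281, 452, 347, 450, 345, 287, 356, 304, 353, 378, 349
Mean correct RT = 3902/11 = 354.7273 ms
Proportion correct = 11/14
IES = 354.7273 / (11/14) = 451.471 ms

451.5 ms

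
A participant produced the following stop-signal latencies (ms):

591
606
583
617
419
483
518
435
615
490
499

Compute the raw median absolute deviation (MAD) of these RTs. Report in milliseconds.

Sorted: 419, 435, 483, 490, 499, 518, 583, 591, 606, 615, 617 → median = 518
|x − 518|: 73, 88, 65, 99, 99, 35, 0, 83, 97, 28, 19
Sorted deviations: 0, 19, 28, 35, 65, 73, 83, 88, 97, 99, 99 → MAD = 73

73 ms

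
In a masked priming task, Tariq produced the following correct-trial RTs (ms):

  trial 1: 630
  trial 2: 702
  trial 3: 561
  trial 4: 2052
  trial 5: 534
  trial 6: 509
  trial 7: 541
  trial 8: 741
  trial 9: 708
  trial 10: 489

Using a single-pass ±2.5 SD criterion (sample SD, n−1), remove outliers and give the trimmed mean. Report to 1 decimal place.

601.7 ms

n = 10, ΣRT = 7467, M = 746.700
Σ(x−M)² = 1965904.10; s = √(1965904.10/9) = 467.369
Cutoffs: 746.700 ± 2.5·467.369 → [-421.7, 1915.1]
Outside: 2052 → excluded.
Retained (n=9): Σ = 5415, mean = 5415/9 = 601.667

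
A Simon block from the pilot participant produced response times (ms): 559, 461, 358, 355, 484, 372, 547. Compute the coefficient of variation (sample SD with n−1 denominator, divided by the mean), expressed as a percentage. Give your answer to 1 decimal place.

19.6%

n = 7, Σ = 3136, M = 448.0000
Σ(x−M)² = 46112.000; s = √(46112.000/6) = 87.6660
CV = 87.6660 / 448.0000 = 0.19568 = 19.568%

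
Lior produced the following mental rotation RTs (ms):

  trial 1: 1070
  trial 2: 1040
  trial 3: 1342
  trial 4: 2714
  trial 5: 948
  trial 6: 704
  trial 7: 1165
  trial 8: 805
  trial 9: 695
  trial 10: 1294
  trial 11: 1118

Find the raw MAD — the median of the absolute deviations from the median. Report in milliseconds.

224 ms

Sorted: 695, 704, 805, 948, 1040, 1070, 1118, 1165, 1294, 1342, 2714 → median = 1070
|x − 1070|: 0, 30, 272, 1644, 122, 366, 95, 265, 375, 224, 48
Sorted deviations: 0, 30, 48, 95, 122, 224, 265, 272, 366, 375, 1644 → MAD = 224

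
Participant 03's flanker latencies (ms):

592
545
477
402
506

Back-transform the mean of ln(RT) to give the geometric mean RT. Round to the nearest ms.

500 ms

ln(RT): 6.3835, 6.3008, 6.1675, 5.9965, 6.2265
Mean ln(RT) = 31.0748/5 = 6.21496
Geometric mean = exp(6.21496) = 500.18 ms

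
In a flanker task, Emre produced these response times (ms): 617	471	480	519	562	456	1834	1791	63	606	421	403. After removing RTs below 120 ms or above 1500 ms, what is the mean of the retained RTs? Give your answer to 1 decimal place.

503.9 ms

Excluded: 63, 1791, 1834
Retained (n=9): Σ = 4535
Mean = 4535/9 = 503.8889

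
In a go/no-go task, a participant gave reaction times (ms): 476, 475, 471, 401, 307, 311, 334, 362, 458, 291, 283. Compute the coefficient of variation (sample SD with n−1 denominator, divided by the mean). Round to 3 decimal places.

0.209

n = 11, Σ = 4169, M = 379.0000
Σ(x−M)² = 62896.000; s = √(62896.000/10) = 79.3070
CV = 79.3070 / 379.0000 = 0.20925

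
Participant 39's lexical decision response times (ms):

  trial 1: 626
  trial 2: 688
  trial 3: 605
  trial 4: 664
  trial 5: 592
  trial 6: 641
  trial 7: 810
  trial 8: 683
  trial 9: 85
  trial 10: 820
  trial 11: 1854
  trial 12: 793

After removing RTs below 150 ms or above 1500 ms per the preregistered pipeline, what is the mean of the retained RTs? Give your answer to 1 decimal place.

Excluded: 85, 1854
Retained (n=10): Σ = 6922
Mean = 6922/10 = 692.2000

692.2 ms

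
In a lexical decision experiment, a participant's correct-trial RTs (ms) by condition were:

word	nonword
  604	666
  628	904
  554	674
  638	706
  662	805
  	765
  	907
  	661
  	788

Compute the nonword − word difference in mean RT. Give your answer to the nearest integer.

147 ms

M(word) = 3086/5 = 617.200
M(nonword) = 6876/9 = 764.000
Difference = 764.000 − 617.200 = 146.800 ms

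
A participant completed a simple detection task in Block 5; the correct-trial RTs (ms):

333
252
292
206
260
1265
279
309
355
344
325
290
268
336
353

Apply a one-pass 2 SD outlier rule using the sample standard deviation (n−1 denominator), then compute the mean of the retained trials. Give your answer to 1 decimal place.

n = 15, ΣRT = 5467, M = 364.467
Σ(x−M)² = 894115.73; s = √(894115.73/14) = 252.716
Cutoffs: 364.467 ± 2·252.716 → [-141.0, 869.9]
Outside: 1265 → excluded.
Retained (n=14): Σ = 4202, mean = 4202/14 = 300.143

300.1 ms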